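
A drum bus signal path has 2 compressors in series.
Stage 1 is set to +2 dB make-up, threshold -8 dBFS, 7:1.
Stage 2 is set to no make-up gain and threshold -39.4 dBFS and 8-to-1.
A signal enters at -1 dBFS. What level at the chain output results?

Stage 1: 7 dB above -8 dBFS, reduced 7:1 to 1 dB above → -7 dBFS; +2 dB make-up → -5 dBFS.
Stage 2: -5 dBFS is 34.4 dB over -39.4 dBFS; at 8:1 that becomes 4.3 dB over, giving -35.1 dBFS.

-35.1 dBFS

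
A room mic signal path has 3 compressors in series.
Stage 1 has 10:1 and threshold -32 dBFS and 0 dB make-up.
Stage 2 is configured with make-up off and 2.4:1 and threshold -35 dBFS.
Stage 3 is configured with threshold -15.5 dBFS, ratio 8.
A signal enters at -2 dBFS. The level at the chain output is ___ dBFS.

-32.5 dBFS

Stage 1: overshoot 30 dB → 30/10 = 3 dB → -29 dBFS.
Stage 2: -29 dBFS is 6 dB over -35 dBFS; at 2.4:1 that becomes 2.5 dB over, giving -32.5 dBFS.
Stage 3: -32.5 dBFS is at or below the -15.5 dBFS threshold — no compression; output -32.5 dBFS.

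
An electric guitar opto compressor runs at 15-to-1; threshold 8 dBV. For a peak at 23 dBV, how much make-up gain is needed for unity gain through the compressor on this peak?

Overshoot 15 dB → 15/15 = 1 dB after compression, so the compressed level is 8 + 1 = 9 dBV.
Make-up = target − compressed = 23 − 9 = 14 dB.

14 dB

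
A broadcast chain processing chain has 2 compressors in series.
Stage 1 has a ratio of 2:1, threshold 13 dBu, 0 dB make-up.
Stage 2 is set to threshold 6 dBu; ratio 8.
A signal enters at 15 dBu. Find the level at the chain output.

7 dBu

Stage 1: overshoot 2 dB → 2/2 = 1 dB → 14 dBu.
Stage 2: 8 dB above 6 dBu, reduced 8:1 to 1 dB above → 7 dBu.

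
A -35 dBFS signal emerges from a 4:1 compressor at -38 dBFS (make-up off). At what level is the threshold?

Let T be the threshold. Output overshoot = (input overshoot)/R, so -38 − T = (-35 − T)/4.
4·(-38 − T) = -35 − T → 3·T = -152 − (-35) = -117.
T = -117/3 = -39 dBFS.

-39 dBFS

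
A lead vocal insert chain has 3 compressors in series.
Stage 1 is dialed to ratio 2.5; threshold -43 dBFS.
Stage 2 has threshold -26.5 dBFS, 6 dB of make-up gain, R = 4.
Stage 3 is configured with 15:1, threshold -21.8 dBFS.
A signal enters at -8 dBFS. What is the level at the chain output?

Stage 1: overshoot 35 dB → 35/2.5 = 14 dB → -29 dBFS.
Stage 2: -29 dBFS is at or below the -26.5 dBFS threshold — no compression; make-up brings it to -23 dBFS.
Stage 3: -23 dBFS is at or below the -21.8 dBFS threshold — no compression; output -23 dBFS.

-23 dBFS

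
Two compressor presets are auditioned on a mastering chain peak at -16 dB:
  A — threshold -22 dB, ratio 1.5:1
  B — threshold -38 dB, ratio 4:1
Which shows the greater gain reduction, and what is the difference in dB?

A: 6 dB over, compressed to 4 dB over, so 2 dB of GR.
B: 22 dB over, compressed to 5.5 dB over, so 16.5 dB of GR.
B applies 14.5 dB more gain reduction.

B, by 14.5 dB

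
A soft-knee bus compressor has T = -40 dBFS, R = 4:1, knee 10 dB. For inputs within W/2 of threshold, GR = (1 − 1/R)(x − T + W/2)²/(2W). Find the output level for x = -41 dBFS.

x − T + W/2 = -41 − (-40) + 5 = 4.
GR = (1 − 1/4) × 4² / 20 = 0.75 × 16 / 20 = 0.6 dB.
Output = -41 − 0.6 = -41.6 dBFS.

-41.6 dBFS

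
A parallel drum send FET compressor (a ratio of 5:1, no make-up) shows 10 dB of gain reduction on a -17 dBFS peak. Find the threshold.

Gain reduction = -17 − (-27) = 10 dB; output overshoot = GR / (R − 1) = 10 / 4 = 2.5 dB.
Threshold = output − output overshoot = -27 − 2.5 = -29.5 dBFS.

-29.5 dBFS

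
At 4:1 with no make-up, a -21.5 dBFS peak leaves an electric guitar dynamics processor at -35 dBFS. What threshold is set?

Gain reduction = -21.5 − (-35) = 13.5 dB; output overshoot = GR / (R − 1) = 13.5 / 3 = 4.5 dB.
Threshold = output − output overshoot = -35 − 4.5 = -39.5 dBFS.

-39.5 dBFS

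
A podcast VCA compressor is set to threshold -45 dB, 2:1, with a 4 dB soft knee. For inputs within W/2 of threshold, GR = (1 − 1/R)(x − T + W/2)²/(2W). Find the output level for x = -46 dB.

x − T + W/2 = -46 − (-45) + 2 = 1.
GR = (1 − 1/2) × 1² / 8 = 0.5 × 1 / 8 = 0.0625 dB.
Output = -46 − 0.0625 = -46.0625 dB.

-46.0625 dB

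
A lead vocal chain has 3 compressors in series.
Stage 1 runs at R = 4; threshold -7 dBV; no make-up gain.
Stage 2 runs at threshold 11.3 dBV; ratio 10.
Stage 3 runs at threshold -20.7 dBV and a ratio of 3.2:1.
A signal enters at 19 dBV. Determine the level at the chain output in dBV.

Stage 1: 19 dBV is 26 dB over -7 dBV; at 4:1 that becomes 6.5 dB over, giving -0.5 dBV.
Stage 2: -0.5 dBV is at or below the 11.3 dBV threshold — no compression; output -0.5 dBV.
Stage 3: 20.2 dB above -20.7 dBV, reduced 3.2:1 to 6.3125 dB above → -14.3875 dBV.

-14.3875 dBV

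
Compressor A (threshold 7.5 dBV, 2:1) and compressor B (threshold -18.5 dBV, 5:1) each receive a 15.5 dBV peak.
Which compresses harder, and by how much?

A: GR = 8 − 8/2 = 4 dB.
B: GR = 34 − 34/5 = 27.2 dB.
Difference: 23.2 dB in favour of B.

B, by 23.2 dB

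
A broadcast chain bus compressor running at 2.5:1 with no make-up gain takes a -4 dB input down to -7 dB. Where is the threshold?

-9 dB

Gain reduction = -4 − (-7) = 3 dB; output overshoot = GR / (R − 1) = 3 / 1.5 = 2 dB.
Threshold = output − output overshoot = -7 − 2 = -9 dB.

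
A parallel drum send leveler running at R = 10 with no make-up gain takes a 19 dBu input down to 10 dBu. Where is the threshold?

9 dBu

Let T be the threshold. Output overshoot = (input overshoot)/R, so 10 − T = (19 − T)/10.
10·(10 − T) = 19 − T → 9·T = 100 − 19 = 81.
T = 81/9 = 9 dBu.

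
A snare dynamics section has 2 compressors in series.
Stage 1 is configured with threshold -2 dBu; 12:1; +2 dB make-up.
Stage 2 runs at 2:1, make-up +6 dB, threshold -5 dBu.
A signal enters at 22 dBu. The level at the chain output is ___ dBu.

4.5 dBu

Stage 1: 24 dB above -2 dBu, reduced 12:1 to 2 dB above → 0 dBu; +2 dB make-up → 2 dBu.
Stage 2: 2 dBu is 7 dB over -5 dBu; at 2:1 that becomes 3.5 dB over, giving -1.5 dBu; +6 dB make-up → 4.5 dBu.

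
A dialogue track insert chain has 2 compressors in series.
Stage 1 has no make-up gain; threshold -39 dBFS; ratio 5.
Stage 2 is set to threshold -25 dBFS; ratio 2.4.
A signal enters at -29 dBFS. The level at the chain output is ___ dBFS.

Stage 1: 10 dB above -39 dBFS, reduced 5:1 to 2 dB above → -37 dBFS.
Stage 2: -37 dBFS is at or below the -25 dBFS threshold — no compression; output -37 dBFS.

-37 dBFS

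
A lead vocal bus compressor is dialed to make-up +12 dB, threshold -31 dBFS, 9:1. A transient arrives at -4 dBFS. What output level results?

The input is 27 dB above the -31 dBFS threshold.
At 9:1 the overshoot is divided by 9, leaving 3 dB above threshold.
Output = -31 + 3 = -28 dBFS; make-up adds 12 dB, giving -16 dBFS.

-16 dBFS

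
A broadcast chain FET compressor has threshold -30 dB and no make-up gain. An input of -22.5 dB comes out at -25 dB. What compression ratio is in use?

Input overshoot = -22.5 − (-30) = 7.5 dB; output overshoot = -25 − (-30) = 5 dB.
Ratio = 7.5 / 5 = 1.5.

1.5:1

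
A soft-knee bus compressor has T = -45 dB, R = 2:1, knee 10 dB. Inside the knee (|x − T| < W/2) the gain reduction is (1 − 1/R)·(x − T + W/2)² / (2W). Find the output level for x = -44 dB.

x − T + W/2 = -44 − (-45) + 5 = 6.
GR = (1 − 1/2) × 6² / 20 = 0.5 × 36 / 20 = 0.9 dB.
Output = -44 − 0.9 = -44.9 dB.

-44.9 dB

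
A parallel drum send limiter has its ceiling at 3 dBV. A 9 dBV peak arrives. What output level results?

At ∞:1, everything above 3 dBV is held at the ceiling.

3 dBV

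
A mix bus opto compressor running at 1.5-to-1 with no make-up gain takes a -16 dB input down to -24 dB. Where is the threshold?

Let T be the threshold. Output overshoot = (input overshoot)/R, so -24 − T = (-16 − T)/1.5.
1.5·(-24 − T) = -16 − T → 0.5·T = -36 − (-16) = -20.
T = -20/0.5 = -40 dB.

-40 dB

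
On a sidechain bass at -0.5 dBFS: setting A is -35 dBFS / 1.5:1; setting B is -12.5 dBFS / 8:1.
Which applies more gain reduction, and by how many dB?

A, by 1 dB

A: 34.5 dB over, compressed to 23 dB over, so 11.5 dB of GR.
B: 12 dB over, compressed to 1.5 dB over, so 10.5 dB of GR.
A reduces 1 dB more.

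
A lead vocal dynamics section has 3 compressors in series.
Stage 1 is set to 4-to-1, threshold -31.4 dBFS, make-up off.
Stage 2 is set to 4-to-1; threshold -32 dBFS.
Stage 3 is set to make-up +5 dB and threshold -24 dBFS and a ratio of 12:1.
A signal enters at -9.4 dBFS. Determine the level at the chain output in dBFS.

Stage 1: overshoot 22 dB → 22/4 = 5.5 dB → -25.9 dBFS.
Stage 2: overshoot 6.1 dB → 6.1/4 = 1.525 dB → -30.475 dBFS.
Stage 3: -30.475 dBFS is at or below the -24 dBFS threshold — no compression; make-up brings it to -25.475 dBFS.

-25.475 dBFS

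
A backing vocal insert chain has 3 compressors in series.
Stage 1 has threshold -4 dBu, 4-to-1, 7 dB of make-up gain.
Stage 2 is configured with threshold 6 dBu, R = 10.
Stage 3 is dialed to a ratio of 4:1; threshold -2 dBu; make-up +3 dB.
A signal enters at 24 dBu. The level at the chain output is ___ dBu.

3.1 dBu

Stage 1: 24 dBu is 28 dB over -4 dBu; at 4:1 that becomes 7 dB over, giving 3 dBu; +7 dB make-up → 10 dBu.
Stage 2: 4 dB above 6 dBu, reduced 10:1 to 0.4 dB above → 6.4 dBu.
Stage 3: 6.4 dBu is 8.4 dB over -2 dBu; at 4:1 that becomes 2.1 dB over, giving 0.1 dBu; +3 dB make-up → 3.1 dBu.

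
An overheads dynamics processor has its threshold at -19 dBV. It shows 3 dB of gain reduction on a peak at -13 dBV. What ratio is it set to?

2:1

Input overshoot = -13 − (-19) = 6 dB.
Output overshoot = 6 − 3 = 3 dB.
Ratio = input overshoot / output overshoot = 6 / 3 = 2.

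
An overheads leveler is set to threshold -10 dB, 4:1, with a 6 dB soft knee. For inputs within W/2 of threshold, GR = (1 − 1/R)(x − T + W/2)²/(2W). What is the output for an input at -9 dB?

-10 dB

x − T + W/2 = -9 − (-10) + 3 = 4.
GR = (1 − 1/4) × 4² / 12 = 0.75 × 16 / 12 = 1 dB.
Output = -9 − 1 = -10 dB.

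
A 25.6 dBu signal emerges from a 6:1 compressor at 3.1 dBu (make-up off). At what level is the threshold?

Let T be the threshold. Output overshoot = (input overshoot)/R, so 3.1 − T = (25.6 − T)/6.
6·(3.1 − T) = 25.6 − T → 5·T = 18.6 − 25.6 = -7.
T = -7/5 = -1.4 dBu.

-1.4 dBu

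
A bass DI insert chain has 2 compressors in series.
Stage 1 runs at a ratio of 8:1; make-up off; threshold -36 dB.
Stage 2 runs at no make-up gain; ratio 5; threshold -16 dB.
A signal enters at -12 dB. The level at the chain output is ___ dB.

Stage 1: 24 dB above -36 dB, reduced 8:1 to 3 dB above → -33 dB.
Stage 2: below threshold (-33 ≤ -16); passes unchanged; output -33 dB.

-33 dB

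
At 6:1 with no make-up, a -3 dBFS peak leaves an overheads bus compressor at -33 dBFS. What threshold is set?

-39 dBFS

Let T be the threshold. Output overshoot = (input overshoot)/R, so -33 − T = (-3 − T)/6.
6·(-33 − T) = -3 − T → 5·T = -198 − (-3) = -195.
T = -195/5 = -39 dBFS.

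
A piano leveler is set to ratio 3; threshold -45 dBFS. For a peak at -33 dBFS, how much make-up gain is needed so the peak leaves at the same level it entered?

Overshoot 12 dB → 12/3 = 4 dB after compression, so the compressed level is -45 + 4 = -41 dBFS.
Make-up = target − compressed = -33 − (-41) = 8 dB.

8 dB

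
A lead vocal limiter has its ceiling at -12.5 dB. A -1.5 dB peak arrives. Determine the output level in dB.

-12.5 dB

A brickwall limiter is an ∞:1 compressor: any input above the ceiling is clamped to -12.5 dB.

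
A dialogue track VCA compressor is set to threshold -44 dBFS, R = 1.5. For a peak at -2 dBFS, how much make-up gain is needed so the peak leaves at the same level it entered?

14 dB

The peak compresses to -44 + 42/1.5 = -16 dBFS.
To reach -2 dBFS requires -2 − (-16) = 14 dB of make-up.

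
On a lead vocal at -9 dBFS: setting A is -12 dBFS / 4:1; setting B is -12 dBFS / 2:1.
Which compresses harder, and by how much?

A, by 0.75 dB

A: GR = 3 − 3/4 = 2.25 dB.
B: GR = 3 − 3/2 = 1.5 dB.
A applies 0.75 dB more gain reduction.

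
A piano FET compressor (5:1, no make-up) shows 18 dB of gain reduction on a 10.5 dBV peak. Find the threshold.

Let T be the threshold. Output overshoot = (input overshoot)/R, so -7.5 − T = (10.5 − T)/5.
5·(-7.5 − T) = 10.5 − T → 4·T = -37.5 − 10.5 = -48.
T = -48/4 = -12 dBV.

-12 dBV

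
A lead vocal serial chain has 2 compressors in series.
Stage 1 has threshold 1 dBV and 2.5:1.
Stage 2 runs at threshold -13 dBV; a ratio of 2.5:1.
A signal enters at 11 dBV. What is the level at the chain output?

-5.8 dBV

Stage 1: 10 dB above 1 dBV, reduced 2.5:1 to 4 dB above → 5 dBV.
Stage 2: 18 dB above -13 dBV, reduced 2.5:1 to 7.2 dB above → -5.8 dBV.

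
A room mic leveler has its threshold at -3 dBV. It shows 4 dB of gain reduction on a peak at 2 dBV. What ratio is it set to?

5:1

Input overshoot = 2 − (-3) = 5 dB.
Output overshoot = 5 − 4 = 1 dB.
Ratio = input overshoot / output overshoot = 5 / 1 = 5.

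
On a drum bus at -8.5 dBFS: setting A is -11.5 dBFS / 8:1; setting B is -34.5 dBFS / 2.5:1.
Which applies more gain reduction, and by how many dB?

A: overshoot 3 dB → output overshoot 0.375 dB → GR 2.625 dB.
B: overshoot 26 dB → output overshoot 10.4 dB → GR 15.6 dB.
B reduces 12.975 dB more.

B, by 12.975 dB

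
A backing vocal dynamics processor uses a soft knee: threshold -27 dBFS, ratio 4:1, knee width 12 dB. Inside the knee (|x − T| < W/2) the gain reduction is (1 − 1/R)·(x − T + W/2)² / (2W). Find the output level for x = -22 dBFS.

-25.78125 dBFS

x − T + W/2 = -22 − (-27) + 6 = 11.
GR = (1 − 1/4) × 11² / 24 = 0.75 × 121 / 24 = 3.78125 dB.
Output = -22 − 3.78125 = -25.78125 dBFS.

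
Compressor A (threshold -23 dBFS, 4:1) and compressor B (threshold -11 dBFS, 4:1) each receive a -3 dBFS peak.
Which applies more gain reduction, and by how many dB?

A, by 9 dB

A: overshoot 20 dB → output overshoot 5 dB → GR 15 dB.
B: overshoot 8 dB → output overshoot 2 dB → GR 6 dB.
A applies 9 dB more gain reduction.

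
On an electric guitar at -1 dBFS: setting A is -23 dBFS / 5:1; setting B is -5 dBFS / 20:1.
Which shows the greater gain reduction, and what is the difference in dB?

A: 22 dB over, compressed to 4.4 dB over, so 17.6 dB of GR.
B: 4 dB over, compressed to 0.2 dB over, so 3.8 dB of GR.
A reduces 13.8 dB more.

A, by 13.8 dB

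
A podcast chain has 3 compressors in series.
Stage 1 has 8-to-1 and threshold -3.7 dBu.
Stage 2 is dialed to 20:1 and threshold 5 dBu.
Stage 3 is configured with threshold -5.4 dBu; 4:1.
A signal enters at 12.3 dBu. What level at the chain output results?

Stage 1: 16 dB above -3.7 dBu, reduced 8:1 to 2 dB above → -1.7 dBu.
Stage 2: -1.7 dBu is at or below the 5 dBu threshold — no compression; output -1.7 dBu.
Stage 3: overshoot 3.7 dB → 3.7/4 = 0.925 dB → -4.475 dBu.

-4.475 dBu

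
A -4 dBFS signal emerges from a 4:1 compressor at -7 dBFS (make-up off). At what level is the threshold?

-8 dBFS

Let T be the threshold. Output overshoot = (input overshoot)/R, so -7 − T = (-4 − T)/4.
4·(-7 − T) = -4 − T → 3·T = -28 − (-4) = -24.
T = -24/3 = -8 dBFS.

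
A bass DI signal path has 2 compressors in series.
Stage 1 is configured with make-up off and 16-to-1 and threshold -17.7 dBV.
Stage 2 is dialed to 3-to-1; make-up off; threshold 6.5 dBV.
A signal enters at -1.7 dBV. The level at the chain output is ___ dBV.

Stage 1: -1.7 dBV is 16 dB over -17.7 dBV; at 16:1 that becomes 1 dB over, giving -16.7 dBV.
Stage 2: -16.7 dBV is at or below the 6.5 dBV threshold — no compression; output -16.7 dBV.

-16.7 dBV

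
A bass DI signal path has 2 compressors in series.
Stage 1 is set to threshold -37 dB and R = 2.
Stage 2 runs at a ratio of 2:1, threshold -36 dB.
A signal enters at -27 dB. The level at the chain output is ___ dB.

-34 dB

Stage 1: 10 dB above -37 dB, reduced 2:1 to 5 dB above → -32 dB.
Stage 2: -32 dB is 4 dB over -36 dB; at 2:1 that becomes 2 dB over, giving -34 dB.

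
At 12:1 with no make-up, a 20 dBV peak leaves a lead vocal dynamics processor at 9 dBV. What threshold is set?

8 dBV

Input is 12 dB above T (since output overshoot × R = input overshoot: (9 − T)·12 = 20 − T gives T = 8 dBV).
Check: 8 + (20 − 8)/12 = 8 + 1 = 9 dBV. ✓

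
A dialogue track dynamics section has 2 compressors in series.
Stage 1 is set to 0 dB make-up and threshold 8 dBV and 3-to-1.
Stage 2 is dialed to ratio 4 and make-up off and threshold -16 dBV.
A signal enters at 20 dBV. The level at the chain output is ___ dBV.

-9 dBV

Stage 1: 20 dBV is 12 dB over 8 dBV; at 3:1 that becomes 4 dB over, giving 12 dBV.
Stage 2: overshoot 28 dB → 28/4 = 7 dB → -9 dBV.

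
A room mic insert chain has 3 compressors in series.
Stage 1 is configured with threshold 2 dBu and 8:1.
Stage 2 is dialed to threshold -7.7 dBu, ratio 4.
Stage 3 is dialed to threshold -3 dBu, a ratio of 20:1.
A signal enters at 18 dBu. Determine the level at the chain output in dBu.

-4.775 dBu

Stage 1: 18 dBu is 16 dB over 2 dBu; at 8:1 that becomes 2 dB over, giving 4 dBu.
Stage 2: 11.7 dB above -7.7 dBu, reduced 4:1 to 2.925 dB above → -4.775 dBu.
Stage 3: -4.775 dBu is at or below the -3 dBu threshold — no compression; output -4.775 dBu.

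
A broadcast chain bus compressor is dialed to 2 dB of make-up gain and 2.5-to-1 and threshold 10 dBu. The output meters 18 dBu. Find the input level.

Remove make-up: 18 − 2 = 16 dBu.
The compressed level sits 16 − 10 = 6 dB over threshold.
Input overshoot = R × output overshoot = 15 dB → input = 10 + 15 = 25 dBu.

25 dBu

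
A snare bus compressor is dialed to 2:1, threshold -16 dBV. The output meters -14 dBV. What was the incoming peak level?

-12 dBV

Post-compression overshoot = -14 − (-16) = 2 dB.
Input overshoot = R × output overshoot = 4 dB → input = -16 + 4 = -12 dBV.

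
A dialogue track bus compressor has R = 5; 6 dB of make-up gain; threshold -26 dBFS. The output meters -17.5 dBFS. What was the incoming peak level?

-13.5 dBFS

Before make-up, the level was -17.5 − 6 = -23.5 dBFS.
Post-compression overshoot = -23.5 − (-26) = 2.5 dB.
Before 5:1 compression the overshoot was 2.5 × 5 = 12.5 dB, so input = -26 + 12.5 = -13.5 dBFS.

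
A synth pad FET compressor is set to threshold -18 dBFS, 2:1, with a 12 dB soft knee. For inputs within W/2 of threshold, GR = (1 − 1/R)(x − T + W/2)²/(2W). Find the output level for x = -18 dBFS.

x − T + W/2 = -18 − (-18) + 6 = 6.
GR = (1 − 1/2) × 6² / 24 = 0.5 × 36 / 24 = 0.75 dB.
Output = -18 − 0.75 = -18.75 dBFS.

-18.75 dBFS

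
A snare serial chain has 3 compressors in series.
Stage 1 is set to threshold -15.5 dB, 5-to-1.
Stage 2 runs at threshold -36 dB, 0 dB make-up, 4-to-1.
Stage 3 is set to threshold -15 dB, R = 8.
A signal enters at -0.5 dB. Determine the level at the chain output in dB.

-30.125 dB

Stage 1: overshoot 15 dB → 15/5 = 3 dB → -12.5 dB.
Stage 2: -12.5 dB is 23.5 dB over -36 dB; at 4:1 that becomes 5.875 dB over, giving -30.125 dB.
Stage 3: -30.125 dB is at or below the -15 dB threshold — no compression; output -30.125 dB.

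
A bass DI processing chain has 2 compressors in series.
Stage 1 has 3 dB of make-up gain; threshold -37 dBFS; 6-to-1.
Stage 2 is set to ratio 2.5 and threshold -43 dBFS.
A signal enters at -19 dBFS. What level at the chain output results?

-38.2 dBFS

Stage 1: 18 dB above -37 dBFS, reduced 6:1 to 3 dB above → -34 dBFS; +3 dB make-up → -31 dBFS.
Stage 2: 12 dB above -43 dBFS, reduced 2.5:1 to 4.8 dB above → -38.2 dBFS.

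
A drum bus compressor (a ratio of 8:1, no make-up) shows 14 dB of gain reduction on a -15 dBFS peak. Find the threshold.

Let T be the threshold. Output overshoot = (input overshoot)/R, so -29 − T = (-15 − T)/8.
8·(-29 − T) = -15 − T → 7·T = -232 − (-15) = -217.
T = -217/7 = -31 dBFS.

-31 dBFS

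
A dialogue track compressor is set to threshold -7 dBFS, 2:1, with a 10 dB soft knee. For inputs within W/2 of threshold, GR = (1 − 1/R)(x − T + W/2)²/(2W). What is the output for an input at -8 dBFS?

-8.4 dBFS

x − T + W/2 = -8 − (-7) + 5 = 4.
GR = (1 − 1/2) × 4² / 20 = 0.5 × 16 / 20 = 0.4 dB.
Output = -8 − 0.4 = -8.4 dBFS.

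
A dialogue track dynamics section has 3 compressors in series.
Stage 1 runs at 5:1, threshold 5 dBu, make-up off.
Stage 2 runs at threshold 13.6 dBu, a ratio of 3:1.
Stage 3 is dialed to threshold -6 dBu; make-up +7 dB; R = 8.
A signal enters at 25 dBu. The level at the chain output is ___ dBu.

Stage 1: overshoot 20 dB → 20/5 = 4 dB → 9 dBu.
Stage 2: below threshold (9 ≤ 13.6); passes unchanged; output 9 dBu.
Stage 3: overshoot 15 dB → 15/8 = 1.875 dB → -4.125 dBu; +7 dB make-up → 2.875 dBu.

2.875 dBu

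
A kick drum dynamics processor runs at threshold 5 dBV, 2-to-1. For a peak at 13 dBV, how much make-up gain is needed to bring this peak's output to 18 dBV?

Overshoot 8 dB → 8/2 = 4 dB after compression, so the compressed level is 5 + 4 = 9 dBV.
Make-up = target − compressed = 18 − 9 = 9 dB.

9 dB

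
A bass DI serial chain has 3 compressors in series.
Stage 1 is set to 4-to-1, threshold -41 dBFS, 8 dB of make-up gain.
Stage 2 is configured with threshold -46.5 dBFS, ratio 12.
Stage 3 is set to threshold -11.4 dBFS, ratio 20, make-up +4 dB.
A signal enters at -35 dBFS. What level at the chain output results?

-41.25 dBFS

Stage 1: overshoot 6 dB → 6/4 = 1.5 dB → -39.5 dBFS; +8 dB make-up → -31.5 dBFS.
Stage 2: -31.5 dBFS is 15 dB over -46.5 dBFS; at 12:1 that becomes 1.25 dB over, giving -45.25 dBFS.
Stage 3: -45.25 dBFS ≤ -11.4 dBFS, so stage 3 doesn't engage; make-up brings it to -41.25 dBFS.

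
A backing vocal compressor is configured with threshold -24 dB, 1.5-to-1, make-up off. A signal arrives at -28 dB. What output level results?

-28 dB

-28 dB is 4 dB below the -24 dB threshold, so no gain reduction is applied.
Output = input = -28 dB.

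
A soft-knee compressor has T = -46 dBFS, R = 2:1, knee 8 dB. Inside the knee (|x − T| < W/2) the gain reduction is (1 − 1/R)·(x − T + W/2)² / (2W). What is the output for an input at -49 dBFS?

-49.03125 dBFS

x − T + W/2 = -49 − (-46) + 4 = 1.
GR = (1 − 1/2) × 1² / 16 = 0.5 × 1 / 16 = 0.03125 dB.
Output = -49 − 0.03125 = -49.03125 dBFS.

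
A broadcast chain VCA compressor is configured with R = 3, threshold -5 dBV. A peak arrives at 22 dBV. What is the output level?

4 dBV

Overshoot: 22 − (-5) = 27 dB.
At 3:1 the overshoot is divided by 3, leaving 9 dB above threshold.
That puts the output at 4 dBV.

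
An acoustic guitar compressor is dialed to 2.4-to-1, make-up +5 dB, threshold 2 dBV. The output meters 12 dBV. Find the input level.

14 dBV

Remove make-up: 12 − 5 = 7 dBV.
Post-compression overshoot = 7 − 2 = 5 dB.
Before 2.4:1 compression the overshoot was 5 × 2.4 = 12 dB, so input = 2 + 12 = 14 dBV.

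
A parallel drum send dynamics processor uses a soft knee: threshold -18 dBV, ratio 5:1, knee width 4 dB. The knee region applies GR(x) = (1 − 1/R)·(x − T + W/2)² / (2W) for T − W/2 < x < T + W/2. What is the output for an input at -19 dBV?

-19.1 dBV

x − T + W/2 = -19 − (-18) + 2 = 1.
GR = (1 − 1/5) × 1² / 8 = 0.8 × 1 / 8 = 0.1 dB.
Output = -19 − 0.1 = -19.1 dBV.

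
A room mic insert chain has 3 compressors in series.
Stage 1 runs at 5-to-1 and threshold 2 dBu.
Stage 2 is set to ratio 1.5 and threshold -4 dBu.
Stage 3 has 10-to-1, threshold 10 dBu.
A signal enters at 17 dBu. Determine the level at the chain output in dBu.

Stage 1: 15 dB above 2 dBu, reduced 5:1 to 3 dB above → 5 dBu.
Stage 2: overshoot 9 dB → 9/1.5 = 6 dB → 2 dBu.
Stage 3: below threshold (2 ≤ 10); passes unchanged; output 2 dBu.

2 dBu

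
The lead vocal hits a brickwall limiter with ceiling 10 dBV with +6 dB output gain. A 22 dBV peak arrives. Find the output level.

At ∞:1, everything above 10 dBV is held at the ceiling.
Output gain then adds 6 dB: 10 + 6 = 16 dBV.

16 dBV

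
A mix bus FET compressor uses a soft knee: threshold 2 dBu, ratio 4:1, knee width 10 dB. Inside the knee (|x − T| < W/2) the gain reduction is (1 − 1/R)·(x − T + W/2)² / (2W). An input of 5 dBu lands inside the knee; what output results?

2.6 dBu

x − T + W/2 = 5 − 2 + 5 = 8.
GR = (1 − 1/4) × 8² / 20 = 0.75 × 64 / 20 = 2.4 dB.
Output = 5 − 2.4 = 2.6 dBu.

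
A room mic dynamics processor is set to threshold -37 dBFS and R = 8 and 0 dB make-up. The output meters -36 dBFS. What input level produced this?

-29 dBFS

That's 1 dB above the -37 dBFS threshold.
Input overshoot = R × output overshoot = 8 dB → input = -37 + 8 = -29 dBFS.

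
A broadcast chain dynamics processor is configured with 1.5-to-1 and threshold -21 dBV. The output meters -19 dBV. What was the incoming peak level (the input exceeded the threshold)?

-18 dBV

That's 2 dB above the -21 dBV threshold.
Before 1.5:1 compression the overshoot was 2 × 1.5 = 3 dB, so input = -21 + 3 = -18 dBV.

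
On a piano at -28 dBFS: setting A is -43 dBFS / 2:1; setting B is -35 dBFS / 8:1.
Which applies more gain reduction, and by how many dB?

A, by 1.375 dB

A: 15 dB over, compressed to 7.5 dB over, so 7.5 dB of GR.
B: 7 dB over, compressed to 0.875 dB over, so 6.125 dB of GR.
A reduces 1.375 dB more.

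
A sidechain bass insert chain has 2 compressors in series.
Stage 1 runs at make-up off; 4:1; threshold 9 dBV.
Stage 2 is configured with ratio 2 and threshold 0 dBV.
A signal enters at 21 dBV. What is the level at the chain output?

Stage 1: 21 dBV is 12 dB over 9 dBV; at 4:1 that becomes 3 dB over, giving 12 dBV.
Stage 2: overshoot 12 dB → 12/2 = 6 dB → 6 dBV.

6 dBV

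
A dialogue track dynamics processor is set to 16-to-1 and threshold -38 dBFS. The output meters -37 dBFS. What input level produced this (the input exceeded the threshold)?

-22 dBFS

Post-compression overshoot = -37 − (-38) = 1 dB.
Undo the ratio: input overshoot = 1 × 16 = 16 dB, giving input = -22 dBFS.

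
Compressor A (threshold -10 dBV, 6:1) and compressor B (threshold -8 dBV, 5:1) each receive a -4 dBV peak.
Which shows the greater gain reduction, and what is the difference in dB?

A, by 1.8 dB

A: overshoot 6 dB → output overshoot 1 dB → GR 5 dB.
B: overshoot 4 dB → output overshoot 0.8 dB → GR 3.2 dB.
Difference: 1.8 dB in favour of A.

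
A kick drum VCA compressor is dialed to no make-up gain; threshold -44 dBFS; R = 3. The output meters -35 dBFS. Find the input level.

That's 9 dB above the -44 dBFS threshold.
Undo the ratio: input overshoot = 9 × 3 = 27 dB, giving input = -17 dBFS.

-17 dBFS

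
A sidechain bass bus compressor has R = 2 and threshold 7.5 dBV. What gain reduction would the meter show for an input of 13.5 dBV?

13.5 dBV exceeds the threshold by 6 dB.
At 2:1, output sits 6/2 = 3 dB above threshold.
So the signal is attenuated by 6 − 3 = 3 dB.

3 dB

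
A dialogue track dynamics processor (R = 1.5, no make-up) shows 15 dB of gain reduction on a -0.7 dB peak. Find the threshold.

-45.7 dB

Input is 45 dB above T (since output overshoot × R = input overshoot: (-15.7 − T)·1.5 = -0.7 − T gives T = -45.7 dB).
Check: -45.7 + (-0.7 − (-45.7))/1.5 = -45.7 + 30 = -15.7 dB. ✓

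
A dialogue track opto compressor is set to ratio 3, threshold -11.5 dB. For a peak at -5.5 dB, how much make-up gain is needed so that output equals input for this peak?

4 dB

Overshoot 6 dB → 6/3 = 2 dB after compression, so the compressed level is -11.5 + 2 = -9.5 dB.
Make-up = target − compressed = -5.5 − (-9.5) = 4 dB.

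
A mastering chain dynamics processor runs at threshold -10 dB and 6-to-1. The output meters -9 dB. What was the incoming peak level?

The compressed level sits -9 − (-10) = 1 dB over threshold.
Undo the ratio: input overshoot = 1 × 6 = 6 dB, giving input = -4 dB.

-4 dB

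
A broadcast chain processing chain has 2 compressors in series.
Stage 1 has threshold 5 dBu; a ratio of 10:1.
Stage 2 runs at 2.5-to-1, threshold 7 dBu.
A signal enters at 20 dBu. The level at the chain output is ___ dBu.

Stage 1: 15 dB above 5 dBu, reduced 10:1 to 1.5 dB above → 6.5 dBu.
Stage 2: 6.5 dBu is at or below the 7 dBu threshold — no compression; output 6.5 dBu.

6.5 dBu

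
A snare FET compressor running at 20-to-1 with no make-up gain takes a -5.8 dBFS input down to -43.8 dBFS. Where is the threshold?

-45.8 dBFS

Let T be the threshold. Output overshoot = (input overshoot)/R, so -43.8 − T = (-5.8 − T)/20.
20·(-43.8 − T) = -5.8 − T → 19·T = -876 − (-5.8) = -870.2.
T = -870.2/19 = -45.8 dBFS.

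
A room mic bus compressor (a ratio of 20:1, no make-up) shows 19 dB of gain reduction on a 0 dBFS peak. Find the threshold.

-20 dBFS

Gain reduction = 0 − (-19) = 19 dB; output overshoot = GR / (R − 1) = 19 / 19 = 1 dB.
Threshold = output − output overshoot = -19 − 1 = -20 dBFS.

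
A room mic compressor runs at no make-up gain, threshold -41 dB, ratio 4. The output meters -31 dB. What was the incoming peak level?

The compressed level sits -31 − (-41) = 10 dB over threshold.
Input overshoot = R × output overshoot = 40 dB → input = -41 + 40 = -1 dB.

-1 dB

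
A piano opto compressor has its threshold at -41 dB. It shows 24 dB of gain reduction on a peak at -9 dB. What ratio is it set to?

4:1

Input overshoot = -9 − (-41) = 32 dB.
Output overshoot = 32 − 24 = 8 dB.
Ratio = input overshoot / output overshoot = 32 / 8 = 4.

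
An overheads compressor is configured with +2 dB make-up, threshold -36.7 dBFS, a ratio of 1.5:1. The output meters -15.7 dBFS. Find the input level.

-8.2 dBFS

Stripping the +2 dB make-up gives -17.7 dBFS at the gain stage.
Post-compression overshoot = -17.7 − (-36.7) = 19 dB.
Before 1.5:1 compression the overshoot was 19 × 1.5 = 28.5 dB, so input = -36.7 + 28.5 = -8.2 dBFS.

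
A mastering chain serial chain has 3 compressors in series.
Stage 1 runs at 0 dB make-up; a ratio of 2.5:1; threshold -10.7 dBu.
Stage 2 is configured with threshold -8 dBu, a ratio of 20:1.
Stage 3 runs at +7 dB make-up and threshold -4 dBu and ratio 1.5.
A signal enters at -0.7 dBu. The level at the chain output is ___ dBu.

Stage 1: overshoot 10 dB → 10/2.5 = 4 dB → -6.7 dBu.
Stage 2: overshoot 1.3 dB → 1.3/20 = 0.065 dB → -7.935 dBu.
Stage 3: below threshold (-7.935 ≤ -4); passes unchanged; make-up brings it to -0.935 dBu.

-0.935 dBu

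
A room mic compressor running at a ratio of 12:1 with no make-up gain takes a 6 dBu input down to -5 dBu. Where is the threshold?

Input is 12 dB above T (since output overshoot × R = input overshoot: (-5 − T)·12 = 6 − T gives T = -6 dBu).
Check: -6 + (6 − (-6))/12 = -6 + 1 = -5 dBu. ✓

-6 dBu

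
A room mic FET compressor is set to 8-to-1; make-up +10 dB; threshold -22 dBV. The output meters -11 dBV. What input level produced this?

-14 dBV

Stripping the +10 dB make-up gives -21 dBV at the gain stage.
Post-compression overshoot = -21 − (-22) = 1 dB.
Input overshoot = R × output overshoot = 8 dB → input = -22 + 8 = -14 dBV.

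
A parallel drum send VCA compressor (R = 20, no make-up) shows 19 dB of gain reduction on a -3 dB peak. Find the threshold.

Gain reduction = -3 − (-22) = 19 dB; output overshoot = GR / (R − 1) = 19 / 19 = 1 dB.
Threshold = output − output overshoot = -22 − 1 = -23 dB.

-23 dB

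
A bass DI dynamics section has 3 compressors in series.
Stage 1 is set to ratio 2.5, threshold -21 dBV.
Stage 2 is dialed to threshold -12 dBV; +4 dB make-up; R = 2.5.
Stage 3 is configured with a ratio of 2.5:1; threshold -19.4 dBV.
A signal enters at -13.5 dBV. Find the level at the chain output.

-17.24 dBV

Stage 1: 7.5 dB above -21 dBV, reduced 2.5:1 to 3 dB above → -18 dBV.
Stage 2: below threshold (-18 ≤ -12); passes unchanged; make-up brings it to -14 dBV.
Stage 3: overshoot 5.4 dB → 5.4/2.5 = 2.16 dB → -17.24 dBV.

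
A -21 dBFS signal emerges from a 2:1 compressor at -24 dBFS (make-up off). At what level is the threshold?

Let T be the threshold. Output overshoot = (input overshoot)/R, so -24 − T = (-21 − T)/2.
2·(-24 − T) = -21 − T → 1·T = -48 − (-21) = -27.
T = -27/1 = -27 dBFS.

-27 dBFS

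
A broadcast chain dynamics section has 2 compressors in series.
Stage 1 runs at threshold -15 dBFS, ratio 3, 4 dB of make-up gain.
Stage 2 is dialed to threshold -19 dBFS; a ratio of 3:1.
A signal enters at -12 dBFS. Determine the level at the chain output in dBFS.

-16 dBFS

Stage 1: -12 dBFS is 3 dB over -15 dBFS; at 3:1 that becomes 1 dB over, giving -14 dBFS; +4 dB make-up → -10 dBFS.
Stage 2: -10 dBFS is 9 dB over -19 dBFS; at 3:1 that becomes 3 dB over, giving -16 dBFS.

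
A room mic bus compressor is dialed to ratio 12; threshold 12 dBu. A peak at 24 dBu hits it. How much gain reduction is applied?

11 dB

Overshoot = 24 − 12 = 12 dB.
A 12:1 ratio leaves 1 dB of that excess.
Gain reduction = 12 − 1 = 11 dB.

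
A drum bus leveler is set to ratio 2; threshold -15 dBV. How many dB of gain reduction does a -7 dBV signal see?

-7 dBV exceeds the threshold by 8 dB.
At 2:1, output sits 8/2 = 4 dB above threshold.
Gain reduction = 8 − 4 = 4 dB.

4 dB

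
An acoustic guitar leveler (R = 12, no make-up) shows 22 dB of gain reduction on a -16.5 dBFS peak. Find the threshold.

Let T be the threshold. Output overshoot = (input overshoot)/R, so -38.5 − T = (-16.5 − T)/12.
12·(-38.5 − T) = -16.5 − T → 11·T = -462 − (-16.5) = -445.5.
T = -445.5/11 = -40.5 dBFS.

-40.5 dBFS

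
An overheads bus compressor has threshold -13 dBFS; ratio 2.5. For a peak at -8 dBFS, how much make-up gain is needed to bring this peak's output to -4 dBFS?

The peak compresses to -13 + 5/2.5 = -11 dBFS.
To reach -4 dBFS requires -4 − (-11) = 7 dB of make-up.

7 dB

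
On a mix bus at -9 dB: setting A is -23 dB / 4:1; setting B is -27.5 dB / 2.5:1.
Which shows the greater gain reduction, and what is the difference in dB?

B, by 0.6 dB

A: 14 dB over, compressed to 3.5 dB over, so 10.5 dB of GR.
B: 18.5 dB over, compressed to 7.4 dB over, so 11.1 dB of GR.
B applies 0.6 dB more gain reduction.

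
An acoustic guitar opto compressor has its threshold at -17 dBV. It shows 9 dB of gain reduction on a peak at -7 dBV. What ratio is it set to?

10:1

Input overshoot = -7 − (-17) = 10 dB.
Output overshoot = 10 − 9 = 1 dB.
Ratio = input overshoot / output overshoot = 10 / 1 = 10.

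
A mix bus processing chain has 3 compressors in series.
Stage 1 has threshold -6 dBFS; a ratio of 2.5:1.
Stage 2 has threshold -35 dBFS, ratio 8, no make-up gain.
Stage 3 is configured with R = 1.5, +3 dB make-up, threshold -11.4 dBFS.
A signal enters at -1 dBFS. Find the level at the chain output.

-28.125 dBFS

Stage 1: overshoot 5 dB → 5/2.5 = 2 dB → -4 dBFS.
Stage 2: -4 dBFS is 31 dB over -35 dBFS; at 8:1 that becomes 3.875 dB over, giving -31.125 dBFS.
Stage 3: below threshold (-31.125 ≤ -11.4); passes unchanged; make-up brings it to -28.125 dBFS.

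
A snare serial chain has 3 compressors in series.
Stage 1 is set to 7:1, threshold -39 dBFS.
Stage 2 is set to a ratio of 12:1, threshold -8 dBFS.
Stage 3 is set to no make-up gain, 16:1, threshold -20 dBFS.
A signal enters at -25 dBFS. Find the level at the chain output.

Stage 1: -25 dBFS is 14 dB over -39 dBFS; at 7:1 that becomes 2 dB over, giving -37 dBFS.
Stage 2: -37 dBFS is at or below the -8 dBFS threshold — no compression; output -37 dBFS.
Stage 3: -37 dBFS is at or below the -20 dBFS threshold — no compression; output -37 dBFS.

-37 dBFS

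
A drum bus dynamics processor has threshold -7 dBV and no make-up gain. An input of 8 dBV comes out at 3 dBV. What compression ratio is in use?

Input overshoot = 8 − (-7) = 15 dB; output overshoot = 3 − (-7) = 10 dB.
Ratio = 15 / 10 = 1.5.

1.5:1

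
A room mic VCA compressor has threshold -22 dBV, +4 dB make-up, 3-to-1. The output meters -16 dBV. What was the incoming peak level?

-16 dBV

Before make-up, the level was -16 − 4 = -20 dBV.
The compressed level sits -20 − (-22) = 2 dB over threshold.
Input overshoot = R × output overshoot = 6 dB → input = -22 + 6 = -16 dBV.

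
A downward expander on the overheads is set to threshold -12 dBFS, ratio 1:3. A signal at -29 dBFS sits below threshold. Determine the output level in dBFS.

The input is 17 dB below the -12 dBFS threshold.
A 1:3 expander multiplies undershoot by 3: 17 × 3 = 51 dB below threshold.
Output = -12 − 51 = -63 dBFS.

-63 dBFS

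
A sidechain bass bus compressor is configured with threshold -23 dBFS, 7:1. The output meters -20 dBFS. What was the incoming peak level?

That's 3 dB above the -23 dBFS threshold.
Input overshoot = R × output overshoot = 21 dB → input = -23 + 21 = -2 dBFS.

-2 dBFS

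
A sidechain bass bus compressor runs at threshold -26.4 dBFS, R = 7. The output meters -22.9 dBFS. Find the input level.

That's 3.5 dB above the -26.4 dBFS threshold.
Before 7:1 compression the overshoot was 3.5 × 7 = 24.5 dB, so input = -26.4 + 24.5 = -1.9 dBFS.

-1.9 dBFS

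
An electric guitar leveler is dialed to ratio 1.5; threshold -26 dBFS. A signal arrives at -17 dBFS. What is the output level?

The input is 9 dB above the -26 dBFS threshold.
At 1.5:1 the overshoot is divided by 1.5, leaving 6 dB above threshold.
So the level is -26 + 6 = -20 dBFS.

-20 dBFS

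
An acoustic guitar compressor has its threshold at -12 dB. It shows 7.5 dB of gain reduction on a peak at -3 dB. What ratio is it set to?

Input overshoot = -3 − (-12) = 9 dB.
Output overshoot = 9 − 7.5 = 1.5 dB.
Ratio = input overshoot / output overshoot = 9 / 1.5 = 6.

6:1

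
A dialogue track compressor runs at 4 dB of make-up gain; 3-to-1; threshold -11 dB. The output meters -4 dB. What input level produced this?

-2 dB

Remove make-up: -4 − 4 = -8 dB.
The compressed level sits -8 − (-11) = 3 dB over threshold.
Input overshoot = R × output overshoot = 9 dB → input = -11 + 9 = -2 dB.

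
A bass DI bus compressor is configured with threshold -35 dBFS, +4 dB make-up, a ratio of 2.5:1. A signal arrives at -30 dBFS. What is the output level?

-30 dBFS sits 5 dB over threshold.
The 5 dB excess becomes 2 dB after 2.5:1 reduction.
That puts the output at -33 dBFS; make-up adds 4 dB, giving -29 dBFS.

-29 dBFS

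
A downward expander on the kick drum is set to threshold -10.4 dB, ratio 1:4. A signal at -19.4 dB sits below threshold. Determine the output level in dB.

Below threshold, a 1:4 expander applies gain = (4−1)×(T − x) of attenuation.
(4−1) × 9 = 27 dB, so output = -19.4 − 27 = -46.4 dB.

-46.4 dB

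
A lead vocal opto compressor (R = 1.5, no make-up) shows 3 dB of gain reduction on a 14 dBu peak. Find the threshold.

5 dBu

Let T be the threshold. Output overshoot = (input overshoot)/R, so 11 − T = (14 − T)/1.5.
1.5·(11 − T) = 14 − T → 0.5·T = 16.5 − 14 = 2.5.
T = 2.5/0.5 = 5 dBu.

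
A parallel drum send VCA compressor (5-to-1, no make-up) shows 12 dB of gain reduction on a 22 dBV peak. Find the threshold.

Input is 15 dB above T (since output overshoot × R = input overshoot: (10 − T)·5 = 22 − T gives T = 7 dBV).
Check: 7 + (22 − 7)/5 = 7 + 3 = 10 dBV. ✓

7 dBV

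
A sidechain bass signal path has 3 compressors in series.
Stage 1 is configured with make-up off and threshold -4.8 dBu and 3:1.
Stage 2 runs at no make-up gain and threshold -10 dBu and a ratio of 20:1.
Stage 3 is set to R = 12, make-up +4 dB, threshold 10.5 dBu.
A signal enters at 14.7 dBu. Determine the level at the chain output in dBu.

-5.415 dBu

Stage 1: 14.7 dBu is 19.5 dB over -4.8 dBu; at 3:1 that becomes 6.5 dB over, giving 1.7 dBu.
Stage 2: 11.7 dB above -10 dBu, reduced 20:1 to 0.585 dB above → -9.415 dBu.
Stage 3: -9.415 dBu is at or below the 10.5 dBu threshold — no compression; make-up brings it to -5.415 dBu.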